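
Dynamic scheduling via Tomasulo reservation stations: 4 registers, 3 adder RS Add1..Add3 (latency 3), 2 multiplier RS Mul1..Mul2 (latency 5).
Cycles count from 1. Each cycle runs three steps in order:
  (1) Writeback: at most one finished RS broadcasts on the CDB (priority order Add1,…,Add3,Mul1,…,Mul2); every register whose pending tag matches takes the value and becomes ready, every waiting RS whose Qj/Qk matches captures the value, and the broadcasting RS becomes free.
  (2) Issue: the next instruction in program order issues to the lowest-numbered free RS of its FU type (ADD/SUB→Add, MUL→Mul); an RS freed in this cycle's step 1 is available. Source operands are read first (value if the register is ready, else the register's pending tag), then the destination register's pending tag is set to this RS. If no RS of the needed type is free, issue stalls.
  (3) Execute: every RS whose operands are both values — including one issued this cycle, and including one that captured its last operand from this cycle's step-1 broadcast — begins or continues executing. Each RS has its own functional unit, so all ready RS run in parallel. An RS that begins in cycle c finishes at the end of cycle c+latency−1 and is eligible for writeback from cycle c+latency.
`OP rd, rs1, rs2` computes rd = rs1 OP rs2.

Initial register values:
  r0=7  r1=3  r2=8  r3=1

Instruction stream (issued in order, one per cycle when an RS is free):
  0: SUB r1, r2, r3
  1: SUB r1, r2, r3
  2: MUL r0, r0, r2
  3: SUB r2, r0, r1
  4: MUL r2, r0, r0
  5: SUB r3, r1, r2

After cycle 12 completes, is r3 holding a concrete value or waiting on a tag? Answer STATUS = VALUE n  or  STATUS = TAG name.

cycle 1: issue SUB r1<-Add1 // r0:7,r1:Add1,r2:8,r3:1
cycle 2: issue SUB r1<-Add2 // r0:7,r1:Add2,r2:8,r3:1
cycle 3: issue MUL r0<-Mul1 // r0:Mul1,r1:Add2,r2:8,r3:1
cycle 4: CDB Add1=7; issue SUB r2<-Add1 // r0:Mul1,r1:Add2,r2:Add1,r3:1
cycle 5: CDB Add2=7; issue MUL r2<-Mul2 // r0:Mul1,r1:7,r2:Mul2,r3:1
cycle 6: issue SUB r3<-Add2 // r0:Mul1,r1:7,r2:Mul2,r3:Add2
cycle 7: - // r0:Mul1,r1:7,r2:Mul2,r3:Add2
cycle 8: CDB Mul1=56 // r0:56,r1:7,r2:Mul2,r3:Add2
cycle 9: - // r0:56,r1:7,r2:Mul2,r3:Add2
cycle 10: - // r0:56,r1:7,r2:Mul2,r3:Add2
cycle 11: CDB Add1=49 // r0:56,r1:7,r2:Mul2,r3:Add2
cycle 12: - // r0:56,r1:7,r2:Mul2,r3:Add2

STATUS = TAG Add2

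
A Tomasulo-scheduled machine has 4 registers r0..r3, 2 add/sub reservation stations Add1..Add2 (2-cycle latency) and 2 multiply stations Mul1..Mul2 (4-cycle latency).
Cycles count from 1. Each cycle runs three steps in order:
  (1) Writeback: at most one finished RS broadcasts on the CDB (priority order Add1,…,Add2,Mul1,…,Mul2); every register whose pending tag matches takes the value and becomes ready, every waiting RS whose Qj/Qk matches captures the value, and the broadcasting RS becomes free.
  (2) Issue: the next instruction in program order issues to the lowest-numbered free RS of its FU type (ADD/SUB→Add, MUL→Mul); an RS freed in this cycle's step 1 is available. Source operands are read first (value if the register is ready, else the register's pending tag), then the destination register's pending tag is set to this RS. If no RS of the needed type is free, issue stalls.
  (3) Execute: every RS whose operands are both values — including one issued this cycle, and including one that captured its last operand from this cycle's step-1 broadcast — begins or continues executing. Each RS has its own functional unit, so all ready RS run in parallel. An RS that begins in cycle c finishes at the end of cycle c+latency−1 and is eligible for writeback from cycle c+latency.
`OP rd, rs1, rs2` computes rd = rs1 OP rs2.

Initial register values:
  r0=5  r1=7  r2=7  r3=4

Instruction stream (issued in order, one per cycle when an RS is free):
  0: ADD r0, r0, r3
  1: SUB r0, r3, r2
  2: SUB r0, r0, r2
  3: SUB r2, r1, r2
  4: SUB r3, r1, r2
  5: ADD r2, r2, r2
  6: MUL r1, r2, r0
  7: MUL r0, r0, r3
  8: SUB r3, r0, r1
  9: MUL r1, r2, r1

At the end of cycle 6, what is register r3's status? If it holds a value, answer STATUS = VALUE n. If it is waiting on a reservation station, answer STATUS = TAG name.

c1: issue ADD r0<-Add1 | r0:Add1,r1:7,r2:7,r3:4
c2: issue SUB r0<-Add2 | r0:Add2,r1:7,r2:7,r3:4
c3: CDB Add1=9; issue SUB r0<-Add1 | r0:Add1,r1:7,r2:7,r3:4
c4: CDB Add2=-3; issue SUB r2<-Add2 | r0:Add1,r1:7,r2:Add2,r3:4
c5: stall | r0:Add1,r1:7,r2:Add2,r3:4
c6: CDB Add1=-10; issue SUB r3<-Add1 | r0:-10,r1:7,r2:Add2,r3:Add1

STATUS = TAG Add1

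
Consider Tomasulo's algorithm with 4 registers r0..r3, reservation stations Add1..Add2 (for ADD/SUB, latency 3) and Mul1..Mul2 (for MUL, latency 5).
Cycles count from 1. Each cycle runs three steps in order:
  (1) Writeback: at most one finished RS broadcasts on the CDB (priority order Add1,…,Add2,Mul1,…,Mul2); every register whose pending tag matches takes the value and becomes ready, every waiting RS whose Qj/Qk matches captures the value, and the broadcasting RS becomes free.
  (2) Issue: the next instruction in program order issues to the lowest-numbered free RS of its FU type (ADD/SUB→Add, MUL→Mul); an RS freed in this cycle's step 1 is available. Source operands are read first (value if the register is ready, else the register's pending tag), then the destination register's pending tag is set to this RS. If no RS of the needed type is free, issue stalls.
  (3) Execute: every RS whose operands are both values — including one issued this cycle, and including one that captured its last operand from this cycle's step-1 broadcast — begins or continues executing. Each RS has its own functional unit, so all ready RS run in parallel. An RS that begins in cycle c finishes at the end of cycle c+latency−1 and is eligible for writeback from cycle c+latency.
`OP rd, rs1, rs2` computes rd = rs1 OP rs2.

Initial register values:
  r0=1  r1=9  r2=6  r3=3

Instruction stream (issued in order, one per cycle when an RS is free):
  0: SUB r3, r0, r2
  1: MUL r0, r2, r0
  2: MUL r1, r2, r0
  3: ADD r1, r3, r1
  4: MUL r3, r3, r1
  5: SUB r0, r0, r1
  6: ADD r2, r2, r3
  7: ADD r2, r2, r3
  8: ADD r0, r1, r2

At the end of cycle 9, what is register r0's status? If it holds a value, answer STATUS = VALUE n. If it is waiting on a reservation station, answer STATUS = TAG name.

cycle 1: issue SUB r3<-Add1 // r0:1,r1:9,r2:6,r3:Add1
cycle 2: issue MUL r0<-Mul1 // r0:Mul1,r1:9,r2:6,r3:Add1
cycle 3: issue MUL r1<-Mul2 // r0:Mul1,r1:Mul2,r2:6,r3:Add1
cycle 4: CDB Add1=-5; issue ADD r1<-Add1 // r0:Mul1,r1:Add1,r2:6,r3:-5
cycle 5: stall // r0:Mul1,r1:Add1,r2:6,r3:-5
cycle 6: stall // r0:Mul1,r1:Add1,r2:6,r3:-5
cycle 7: CDB Mul1=6; issue MUL r3<-Mul1 // r0:6,r1:Add1,r2:6,r3:Mul1
cycle 8: issue SUB r0<-Add2 // r0:Add2,r1:Add1,r2:6,r3:Mul1
cycle 9: stall // r0:Add2,r1:Add1,r2:6,r3:Mul1

STATUS = TAG Add2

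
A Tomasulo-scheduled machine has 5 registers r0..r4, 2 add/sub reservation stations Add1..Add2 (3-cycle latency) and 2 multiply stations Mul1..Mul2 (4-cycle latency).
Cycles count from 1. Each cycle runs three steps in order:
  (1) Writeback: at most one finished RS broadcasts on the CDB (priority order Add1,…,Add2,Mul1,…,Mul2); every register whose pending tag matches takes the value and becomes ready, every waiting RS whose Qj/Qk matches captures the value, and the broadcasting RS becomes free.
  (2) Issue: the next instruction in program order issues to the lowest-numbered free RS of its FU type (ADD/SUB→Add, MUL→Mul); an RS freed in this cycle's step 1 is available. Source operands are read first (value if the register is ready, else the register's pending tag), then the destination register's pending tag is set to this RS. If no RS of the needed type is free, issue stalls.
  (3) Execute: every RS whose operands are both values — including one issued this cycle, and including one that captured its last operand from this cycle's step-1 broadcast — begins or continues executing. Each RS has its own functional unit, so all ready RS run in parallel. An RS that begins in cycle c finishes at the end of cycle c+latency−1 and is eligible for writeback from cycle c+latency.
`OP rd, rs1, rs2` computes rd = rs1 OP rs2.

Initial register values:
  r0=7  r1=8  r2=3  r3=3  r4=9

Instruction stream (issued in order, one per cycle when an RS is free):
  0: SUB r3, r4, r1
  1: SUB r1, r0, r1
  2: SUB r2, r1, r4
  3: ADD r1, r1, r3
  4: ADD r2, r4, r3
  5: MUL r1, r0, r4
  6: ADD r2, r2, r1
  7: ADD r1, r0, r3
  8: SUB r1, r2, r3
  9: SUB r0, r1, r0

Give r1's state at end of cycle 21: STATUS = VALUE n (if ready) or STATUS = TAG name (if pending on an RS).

cycle 1: issue SUB r3<-Add1 // r0:7,r1:8,r2:3,r3:Add1,r4:9
cycle 2: issue SUB r1<-Add2 // r0:7,r1:Add2,r2:3,r3:Add1,r4:9
cycle 3: stall // r0:7,r1:Add2,r2:3,r3:Add1,r4:9
cycle 4: CDB Add1=1; issue SUB r2<-Add1 // r0:7,r1:Add2,r2:Add1,r3:1,r4:9
cycle 5: CDB Add2=-1; issue ADD r1<-Add2 // r0:7,r1:Add2,r2:Add1,r3:1,r4:9
cycle 6: stall // r0:7,r1:Add2,r2:Add1,r3:1,r4:9
cycle 7: stall // r0:7,r1:Add2,r2:Add1,r3:1,r4:9
cycle 8: CDB Add1=-10; issue ADD r2<-Add1 // r0:7,r1:Add2,r2:Add1,r3:1,r4:9
cycle 9: CDB Add2=0; issue MUL r1<-Mul1 // r0:7,r1:Mul1,r2:Add1,r3:1,r4:9
cycle 10: issue ADD r2<-Add2 // r0:7,r1:Mul1,r2:Add2,r3:1,r4:9
cycle 11: CDB Add1=10; issue ADD r1<-Add1 // r0:7,r1:Add1,r2:Add2,r3:1,r4:9
cycle 12: stall // r0:7,r1:Add1,r2:Add2,r3:1,r4:9
cycle 13: CDB Mul1=63; stall // r0:7,r1:Add1,r2:Add2,r3:1,r4:9
cycle 14: CDB Add1=8; issue SUB r1<-Add1 // r0:7,r1:Add1,r2:Add2,r3:1,r4:9
cycle 15: stall // r0:7,r1:Add1,r2:Add2,r3:1,r4:9
cycle 16: CDB Add2=73; issue SUB r0<-Add2 // r0:Add2,r1:Add1,r2:73,r3:1,r4:9
cycle 17: - // r0:Add2,r1:Add1,r2:73,r3:1,r4:9
cycle 18: - // r0:Add2,r1:Add1,r2:73,r3:1,r4:9
cycle 19: CDB Add1=72 // r0:Add2,r1:72,r2:73,r3:1,r4:9
cycle 20: - // r0:Add2,r1:72,r2:73,r3:1,r4:9
cycle 21: - // r0:Add2,r1:72,r2:73,r3:1,r4:9

STATUS = VALUE 72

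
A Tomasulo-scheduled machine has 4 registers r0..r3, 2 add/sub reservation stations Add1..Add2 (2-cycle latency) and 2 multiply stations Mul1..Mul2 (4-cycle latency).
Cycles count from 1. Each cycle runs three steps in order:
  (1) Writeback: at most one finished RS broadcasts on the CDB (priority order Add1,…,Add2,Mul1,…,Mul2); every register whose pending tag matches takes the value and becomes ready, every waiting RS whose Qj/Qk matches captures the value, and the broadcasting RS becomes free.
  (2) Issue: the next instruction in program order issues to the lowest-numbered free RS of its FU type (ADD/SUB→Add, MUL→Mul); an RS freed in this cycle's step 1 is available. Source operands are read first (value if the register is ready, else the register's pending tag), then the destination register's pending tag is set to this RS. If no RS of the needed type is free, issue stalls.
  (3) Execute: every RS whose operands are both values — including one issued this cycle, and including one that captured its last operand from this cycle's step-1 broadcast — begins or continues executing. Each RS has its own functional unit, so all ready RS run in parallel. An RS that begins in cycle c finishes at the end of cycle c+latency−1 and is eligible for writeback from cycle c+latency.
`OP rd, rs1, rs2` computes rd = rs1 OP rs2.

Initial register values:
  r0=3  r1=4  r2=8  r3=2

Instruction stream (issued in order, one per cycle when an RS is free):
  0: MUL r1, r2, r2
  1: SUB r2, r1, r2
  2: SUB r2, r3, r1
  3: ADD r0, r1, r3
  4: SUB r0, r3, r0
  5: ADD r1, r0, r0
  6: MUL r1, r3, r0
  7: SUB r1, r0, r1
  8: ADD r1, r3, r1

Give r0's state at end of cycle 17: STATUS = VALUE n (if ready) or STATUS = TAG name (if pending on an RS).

cycle 1: issue MUL r1<-Mul1 // r0:3,r1:Mul1,r2:8,r3:2
cycle 2: issue SUB r2<-Add1 // r0:3,r1:Mul1,r2:Add1,r3:2
cycle 3: issue SUB r2<-Add2 // r0:3,r1:Mul1,r2:Add2,r3:2
cycle 4: stall // r0:3,r1:Mul1,r2:Add2,r3:2
cycle 5: CDB Mul1=64; stall // r0:3,r1:64,r2:Add2,r3:2
cycle 6: stall // r0:3,r1:64,r2:Add2,r3:2
cycle 7: CDB Add1=56; issue ADD r0<-Add1 // r0:Add1,r1:64,r2:Add2,r3:2
cycle 8: CDB Add2=-62; issue SUB r0<-Add2 // r0:Add2,r1:64,r2:-62,r3:2
cycle 9: CDB Add1=66; issue ADD r1<-Add1 // r0:Add2,r1:Add1,r2:-62,r3:2
cycle 10: issue MUL r1<-Mul1 // r0:Add2,r1:Mul1,r2:-62,r3:2
cycle 11: CDB Add2=-64; issue SUB r1<-Add2 // r0:-64,r1:Add2,r2:-62,r3:2
cycle 12: stall // r0:-64,r1:Add2,r2:-62,r3:2
cycle 13: CDB Add1=-128; issue ADD r1<-Add1 // r0:-64,r1:Add1,r2:-62,r3:2
cycle 14: - // r0:-64,r1:Add1,r2:-62,r3:2
cycle 15: CDB Mul1=-128 // r0:-64,r1:Add1,r2:-62,r3:2
cycle 16: - // r0:-64,r1:Add1,r2:-62,r3:2
cycle 17: CDB Add2=64 // r0:-64,r1:Add1,r2:-62,r3:2

STATUS = VALUE -64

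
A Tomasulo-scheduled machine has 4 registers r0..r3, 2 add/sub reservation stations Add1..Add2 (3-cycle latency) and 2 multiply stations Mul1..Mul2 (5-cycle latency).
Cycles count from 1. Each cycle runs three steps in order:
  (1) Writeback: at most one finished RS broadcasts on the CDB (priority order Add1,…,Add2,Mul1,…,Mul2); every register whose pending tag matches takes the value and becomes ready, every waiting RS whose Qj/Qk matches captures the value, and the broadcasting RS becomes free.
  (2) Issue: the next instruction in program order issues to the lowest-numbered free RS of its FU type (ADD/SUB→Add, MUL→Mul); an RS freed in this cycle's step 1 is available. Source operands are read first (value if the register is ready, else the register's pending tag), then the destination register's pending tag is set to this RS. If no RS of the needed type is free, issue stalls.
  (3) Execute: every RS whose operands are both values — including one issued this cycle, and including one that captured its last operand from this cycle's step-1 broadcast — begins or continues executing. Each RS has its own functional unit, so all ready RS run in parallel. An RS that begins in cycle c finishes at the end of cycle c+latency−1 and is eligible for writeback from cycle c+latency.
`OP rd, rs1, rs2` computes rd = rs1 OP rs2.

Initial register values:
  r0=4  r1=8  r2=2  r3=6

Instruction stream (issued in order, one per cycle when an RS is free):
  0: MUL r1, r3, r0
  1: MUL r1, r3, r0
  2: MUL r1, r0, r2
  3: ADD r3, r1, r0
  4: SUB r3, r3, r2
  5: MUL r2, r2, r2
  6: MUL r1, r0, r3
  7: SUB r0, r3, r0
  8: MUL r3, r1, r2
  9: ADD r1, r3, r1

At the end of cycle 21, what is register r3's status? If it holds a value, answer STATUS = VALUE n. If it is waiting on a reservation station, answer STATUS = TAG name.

  c1: issue MUL r1<-Mul1  regs: r0:4,r1:Mul1,r2:2,r3:6
  c2: issue MUL r1<-Mul2  regs: r0:4,r1:Mul2,r2:2,r3:6
  c3: stall  regs: r0:4,r1:Mul2,r2:2,r3:6
  c4: stall  regs: r0:4,r1:Mul2,r2:2,r3:6
  c5: stall  regs: r0:4,r1:Mul2,r2:2,r3:6
  c6: CDB Mul1=24; issue MUL r1<-Mul1  regs: r0:4,r1:Mul1,r2:2,r3:6
  c7: CDB Mul2=24; issue ADD r3<-Add1  regs: r0:4,r1:Mul1,r2:2,r3:Add1
  c8: issue SUB r3<-Add2  regs: r0:4,r1:Mul1,r2:2,r3:Add2
  c9: issue MUL r2<-Mul2  regs: r0:4,r1:Mul1,r2:Mul2,r3:Add2
  c10: stall  regs: r0:4,r1:Mul1,r2:Mul2,r3:Add2
  c11: CDB Mul1=8; issue MUL r1<-Mul1  regs: r0:4,r1:Mul1,r2:Mul2,r3:Add2
  c12: stall  regs: r0:4,r1:Mul1,r2:Mul2,r3:Add2
  c13: stall  regs: r0:4,r1:Mul1,r2:Mul2,r3:Add2
  c14: CDB Add1=12; issue SUB r0<-Add1  regs: r0:Add1,r1:Mul1,r2:Mul2,r3:Add2
  c15: CDB Mul2=4; issue MUL r3<-Mul2  regs: r0:Add1,r1:Mul1,r2:4,r3:Mul2
  c16: stall  regs: r0:Add1,r1:Mul1,r2:4,r3:Mul2
  c17: CDB Add2=10; issue ADD r1<-Add2  regs: r0:Add1,r1:Add2,r2:4,r3:Mul2
  c18: -  regs: r0:Add1,r1:Add2,r2:4,r3:Mul2
  c19: -  regs: r0:Add1,r1:Add2,r2:4,r3:Mul2
  c20: CDB Add1=6  regs: r0:6,r1:Add2,r2:4,r3:Mul2
  c21: -  regs: r0:6,r1:Add2,r2:4,r3:Mul2

STATUS = TAG Mul2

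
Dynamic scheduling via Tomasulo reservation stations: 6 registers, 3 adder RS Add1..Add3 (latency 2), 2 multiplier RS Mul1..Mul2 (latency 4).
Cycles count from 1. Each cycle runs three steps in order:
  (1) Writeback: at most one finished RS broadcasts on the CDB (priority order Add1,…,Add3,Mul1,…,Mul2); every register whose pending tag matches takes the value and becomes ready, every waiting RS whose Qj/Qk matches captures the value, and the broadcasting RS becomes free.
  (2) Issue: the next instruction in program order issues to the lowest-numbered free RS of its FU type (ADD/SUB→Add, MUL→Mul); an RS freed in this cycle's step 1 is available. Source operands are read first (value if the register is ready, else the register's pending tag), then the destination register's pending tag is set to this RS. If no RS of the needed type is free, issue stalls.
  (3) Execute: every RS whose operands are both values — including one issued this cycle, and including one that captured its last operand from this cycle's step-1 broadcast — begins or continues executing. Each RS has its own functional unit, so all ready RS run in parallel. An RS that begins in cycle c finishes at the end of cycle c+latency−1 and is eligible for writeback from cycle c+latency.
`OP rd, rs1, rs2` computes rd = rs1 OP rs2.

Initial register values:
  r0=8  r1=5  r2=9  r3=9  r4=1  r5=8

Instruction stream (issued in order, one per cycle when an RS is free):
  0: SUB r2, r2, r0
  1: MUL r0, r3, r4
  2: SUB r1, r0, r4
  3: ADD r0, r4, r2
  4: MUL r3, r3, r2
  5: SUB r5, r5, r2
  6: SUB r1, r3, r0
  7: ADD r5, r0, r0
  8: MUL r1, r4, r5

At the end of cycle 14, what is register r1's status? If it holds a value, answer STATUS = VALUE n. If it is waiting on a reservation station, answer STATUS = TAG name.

c1: issue SUB r2<-Add1 | r0:8,r1:5,r2:Add1,r3:9,r4:1,r5:8
c2: issue MUL r0<-Mul1 | r0:Mul1,r1:5,r2:Add1,r3:9,r4:1,r5:8
c3: CDB Add1=1; issue SUB r1<-Add1 | r0:Mul1,r1:Add1,r2:1,r3:9,r4:1,r5:8
c4: issue ADD r0<-Add2 | r0:Add2,r1:Add1,r2:1,r3:9,r4:1,r5:8
c5: issue MUL r3<-Mul2 | r0:Add2,r1:Add1,r2:1,r3:Mul2,r4:1,r5:8
c6: CDB Add2=2; issue SUB r5<-Add2 | r0:2,r1:Add1,r2:1,r3:Mul2,r4:1,r5:Add2
c7: CDB Mul1=9; issue SUB r1<-Add3 | r0:2,r1:Add3,r2:1,r3:Mul2,r4:1,r5:Add2
c8: CDB Add2=7; issue ADD r5<-Add2 | r0:2,r1:Add3,r2:1,r3:Mul2,r4:1,r5:Add2
c9: CDB Add1=8; issue MUL r1<-Mul1 | r0:2,r1:Mul1,r2:1,r3:Mul2,r4:1,r5:Add2
c10: CDB Add2=4 | r0:2,r1:Mul1,r2:1,r3:Mul2,r4:1,r5:4
c11: CDB Mul2=9 | r0:2,r1:Mul1,r2:1,r3:9,r4:1,r5:4
c12: - | r0:2,r1:Mul1,r2:1,r3:9,r4:1,r5:4
c13: CDB Add3=7 | r0:2,r1:Mul1,r2:1,r3:9,r4:1,r5:4
c14: CDB Mul1=4 | r0:2,r1:4,r2:1,r3:9,r4:1,r5:4

STATUS = VALUE 4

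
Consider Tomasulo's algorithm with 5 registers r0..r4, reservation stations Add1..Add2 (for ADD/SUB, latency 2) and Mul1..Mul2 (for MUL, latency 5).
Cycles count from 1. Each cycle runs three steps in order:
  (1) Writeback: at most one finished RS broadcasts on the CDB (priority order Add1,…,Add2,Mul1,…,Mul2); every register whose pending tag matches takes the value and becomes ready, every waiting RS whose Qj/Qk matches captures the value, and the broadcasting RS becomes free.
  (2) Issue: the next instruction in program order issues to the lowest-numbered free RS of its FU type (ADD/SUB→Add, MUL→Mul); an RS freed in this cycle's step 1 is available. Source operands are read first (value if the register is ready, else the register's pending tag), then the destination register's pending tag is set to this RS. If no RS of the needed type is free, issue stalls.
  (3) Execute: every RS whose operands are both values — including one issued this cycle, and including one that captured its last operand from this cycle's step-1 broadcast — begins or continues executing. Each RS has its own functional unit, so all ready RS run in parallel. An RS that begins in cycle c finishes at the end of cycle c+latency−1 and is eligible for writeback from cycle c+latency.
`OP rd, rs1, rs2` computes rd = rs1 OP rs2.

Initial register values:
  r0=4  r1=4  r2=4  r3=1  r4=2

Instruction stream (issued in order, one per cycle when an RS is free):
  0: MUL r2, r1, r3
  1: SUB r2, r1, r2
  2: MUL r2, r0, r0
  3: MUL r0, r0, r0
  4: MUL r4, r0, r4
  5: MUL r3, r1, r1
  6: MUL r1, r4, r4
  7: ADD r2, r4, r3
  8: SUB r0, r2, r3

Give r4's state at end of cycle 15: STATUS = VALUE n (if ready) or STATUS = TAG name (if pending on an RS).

STATUS = TAG Mul2

c1: issue MUL r2<-Mul1 | r0:4,r1:4,r2:Mul1,r3:1,r4:2
c2: issue SUB r2<-Add1 | r0:4,r1:4,r2:Add1,r3:1,r4:2
c3: issue MUL r2<-Mul2 | r0:4,r1:4,r2:Mul2,r3:1,r4:2
c4: stall | r0:4,r1:4,r2:Mul2,r3:1,r4:2
c5: stall | r0:4,r1:4,r2:Mul2,r3:1,r4:2
c6: CDB Mul1=4; issue MUL r0<-Mul1 | r0:Mul1,r1:4,r2:Mul2,r3:1,r4:2
c7: stall | r0:Mul1,r1:4,r2:Mul2,r3:1,r4:2
c8: CDB Add1=0; stall | r0:Mul1,r1:4,r2:Mul2,r3:1,r4:2
c9: CDB Mul2=16; issue MUL r4<-Mul2 | r0:Mul1,r1:4,r2:16,r3:1,r4:Mul2
c10: stall | r0:Mul1,r1:4,r2:16,r3:1,r4:Mul2
c11: CDB Mul1=16; issue MUL r3<-Mul1 | r0:16,r1:4,r2:16,r3:Mul1,r4:Mul2
c12: stall | r0:16,r1:4,r2:16,r3:Mul1,r4:Mul2
c13: stall | r0:16,r1:4,r2:16,r3:Mul1,r4:Mul2
c14: stall | r0:16,r1:4,r2:16,r3:Mul1,r4:Mul2
c15: stall | r0:16,r1:4,r2:16,r3:Mul1,r4:Mul2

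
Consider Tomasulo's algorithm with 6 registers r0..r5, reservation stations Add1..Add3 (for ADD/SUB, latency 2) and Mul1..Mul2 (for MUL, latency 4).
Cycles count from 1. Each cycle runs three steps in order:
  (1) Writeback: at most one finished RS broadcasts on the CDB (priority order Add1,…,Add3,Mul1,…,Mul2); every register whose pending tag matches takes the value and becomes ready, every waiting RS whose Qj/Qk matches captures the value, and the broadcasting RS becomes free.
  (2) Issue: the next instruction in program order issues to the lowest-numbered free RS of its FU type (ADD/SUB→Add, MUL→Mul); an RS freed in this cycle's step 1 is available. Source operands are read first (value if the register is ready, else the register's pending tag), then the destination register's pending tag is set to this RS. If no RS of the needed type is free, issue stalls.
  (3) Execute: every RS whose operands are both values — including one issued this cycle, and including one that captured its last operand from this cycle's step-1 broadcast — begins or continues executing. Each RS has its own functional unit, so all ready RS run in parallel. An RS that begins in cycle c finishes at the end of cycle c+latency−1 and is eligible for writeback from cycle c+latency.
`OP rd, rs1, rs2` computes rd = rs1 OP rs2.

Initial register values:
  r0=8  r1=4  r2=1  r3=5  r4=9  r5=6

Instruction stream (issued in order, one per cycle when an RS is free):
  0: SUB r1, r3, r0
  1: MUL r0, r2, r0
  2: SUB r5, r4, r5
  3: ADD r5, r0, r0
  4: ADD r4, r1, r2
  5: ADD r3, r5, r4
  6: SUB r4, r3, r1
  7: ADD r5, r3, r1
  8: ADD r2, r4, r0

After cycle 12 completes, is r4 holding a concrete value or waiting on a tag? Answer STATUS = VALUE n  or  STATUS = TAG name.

STATUS = VALUE 17

  c1: issue SUB r1<-Add1  regs: r0:8,r1:Add1,r2:1,r3:5,r4:9,r5:6
  c2: issue MUL r0<-Mul1  regs: r0:Mul1,r1:Add1,r2:1,r3:5,r4:9,r5:6
  c3: CDB Add1=-3; issue SUB r5<-Add1  regs: r0:Mul1,r1:-3,r2:1,r3:5,r4:9,r5:Add1
  c4: issue ADD r5<-Add2  regs: r0:Mul1,r1:-3,r2:1,r3:5,r4:9,r5:Add2
  c5: CDB Add1=3; issue ADD r4<-Add1  regs: r0:Mul1,r1:-3,r2:1,r3:5,r4:Add1,r5:Add2
  c6: CDB Mul1=8; issue ADD r3<-Add3  regs: r0:8,r1:-3,r2:1,r3:Add3,r4:Add1,r5:Add2
  c7: CDB Add1=-2; issue SUB r4<-Add1  regs: r0:8,r1:-3,r2:1,r3:Add3,r4:Add1,r5:Add2
  c8: CDB Add2=16; issue ADD r5<-Add2  regs: r0:8,r1:-3,r2:1,r3:Add3,r4:Add1,r5:Add2
  c9: stall  regs: r0:8,r1:-3,r2:1,r3:Add3,r4:Add1,r5:Add2
  c10: CDB Add3=14; issue ADD r2<-Add3  regs: r0:8,r1:-3,r2:Add3,r3:14,r4:Add1,r5:Add2
  c11: -  regs: r0:8,r1:-3,r2:Add3,r3:14,r4:Add1,r5:Add2
  c12: CDB Add1=17  regs: r0:8,r1:-3,r2:Add3,r3:14,r4:17,r5:Add2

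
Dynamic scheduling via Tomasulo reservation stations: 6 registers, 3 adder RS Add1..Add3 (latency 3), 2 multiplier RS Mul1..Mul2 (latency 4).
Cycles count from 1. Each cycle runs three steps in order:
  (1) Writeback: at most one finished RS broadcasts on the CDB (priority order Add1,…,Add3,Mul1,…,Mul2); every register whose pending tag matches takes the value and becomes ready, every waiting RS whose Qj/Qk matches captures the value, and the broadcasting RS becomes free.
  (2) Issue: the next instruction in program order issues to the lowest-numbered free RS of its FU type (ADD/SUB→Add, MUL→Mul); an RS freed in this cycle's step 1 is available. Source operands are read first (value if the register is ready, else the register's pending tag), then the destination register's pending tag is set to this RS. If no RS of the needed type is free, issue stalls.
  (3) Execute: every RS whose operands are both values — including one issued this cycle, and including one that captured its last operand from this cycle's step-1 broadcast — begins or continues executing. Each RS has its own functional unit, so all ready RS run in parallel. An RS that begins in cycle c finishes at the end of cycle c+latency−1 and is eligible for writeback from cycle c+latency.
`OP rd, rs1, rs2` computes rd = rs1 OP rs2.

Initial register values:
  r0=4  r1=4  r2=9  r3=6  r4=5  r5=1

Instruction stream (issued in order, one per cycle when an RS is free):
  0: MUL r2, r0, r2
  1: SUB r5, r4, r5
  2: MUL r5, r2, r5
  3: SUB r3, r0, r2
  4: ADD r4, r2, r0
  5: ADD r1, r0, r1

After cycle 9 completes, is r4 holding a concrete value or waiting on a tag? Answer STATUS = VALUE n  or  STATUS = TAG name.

STATUS = VALUE 40

c1: issue MUL r2<-Mul1 | r0:4,r1:4,r2:Mul1,r3:6,r4:5,r5:1
c2: issue SUB r5<-Add1 | r0:4,r1:4,r2:Mul1,r3:6,r4:5,r5:Add1
c3: issue MUL r5<-Mul2 | r0:4,r1:4,r2:Mul1,r3:6,r4:5,r5:Mul2
c4: issue SUB r3<-Add2 | r0:4,r1:4,r2:Mul1,r3:Add2,r4:5,r5:Mul2
c5: CDB Add1=4; issue ADD r4<-Add1 | r0:4,r1:4,r2:Mul1,r3:Add2,r4:Add1,r5:Mul2
c6: CDB Mul1=36; issue ADD r1<-Add3 | r0:4,r1:Add3,r2:36,r3:Add2,r4:Add1,r5:Mul2
c7: - | r0:4,r1:Add3,r2:36,r3:Add2,r4:Add1,r5:Mul2
c8: - | r0:4,r1:Add3,r2:36,r3:Add2,r4:Add1,r5:Mul2
c9: CDB Add1=40 | r0:4,r1:Add3,r2:36,r3:Add2,r4:40,r5:Mul2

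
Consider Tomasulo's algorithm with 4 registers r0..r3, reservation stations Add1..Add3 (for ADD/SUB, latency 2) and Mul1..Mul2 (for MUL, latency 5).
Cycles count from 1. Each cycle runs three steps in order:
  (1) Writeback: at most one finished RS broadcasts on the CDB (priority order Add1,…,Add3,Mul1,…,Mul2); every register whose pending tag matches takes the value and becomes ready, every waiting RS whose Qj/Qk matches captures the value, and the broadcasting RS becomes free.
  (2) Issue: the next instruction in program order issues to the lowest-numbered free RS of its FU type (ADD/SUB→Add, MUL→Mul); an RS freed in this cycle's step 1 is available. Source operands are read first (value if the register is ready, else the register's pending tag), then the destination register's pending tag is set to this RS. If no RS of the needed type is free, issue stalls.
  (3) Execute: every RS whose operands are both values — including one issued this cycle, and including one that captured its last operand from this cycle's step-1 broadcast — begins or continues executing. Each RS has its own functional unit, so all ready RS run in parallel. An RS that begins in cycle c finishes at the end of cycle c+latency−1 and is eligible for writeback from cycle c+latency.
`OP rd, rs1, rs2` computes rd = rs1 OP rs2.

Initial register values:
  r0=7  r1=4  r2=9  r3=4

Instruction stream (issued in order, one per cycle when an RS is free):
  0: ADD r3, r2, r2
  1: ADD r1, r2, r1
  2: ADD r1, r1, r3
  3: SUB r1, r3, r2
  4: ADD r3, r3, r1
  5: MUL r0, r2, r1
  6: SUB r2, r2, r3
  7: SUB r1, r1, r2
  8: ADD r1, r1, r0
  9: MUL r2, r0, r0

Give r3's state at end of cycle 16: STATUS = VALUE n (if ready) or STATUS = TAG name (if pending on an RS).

c1: issue ADD r3<-Add1 | r0:7,r1:4,r2:9,r3:Add1
c2: issue ADD r1<-Add2 | r0:7,r1:Add2,r2:9,r3:Add1
c3: CDB Add1=18; issue ADD r1<-Add1 | r0:7,r1:Add1,r2:9,r3:18
c4: CDB Add2=13; issue SUB r1<-Add2 | r0:7,r1:Add2,r2:9,r3:18
c5: issue ADD r3<-Add3 | r0:7,r1:Add2,r2:9,r3:Add3
c6: CDB Add1=31; issue MUL r0<-Mul1 | r0:Mul1,r1:Add2,r2:9,r3:Add3
c7: CDB Add2=9; issue SUB r2<-Add1 | r0:Mul1,r1:9,r2:Add1,r3:Add3
c8: issue SUB r1<-Add2 | r0:Mul1,r1:Add2,r2:Add1,r3:Add3
c9: CDB Add3=27; issue ADD r1<-Add3 | r0:Mul1,r1:Add3,r2:Add1,r3:27
c10: issue MUL r2<-Mul2 | r0:Mul1,r1:Add3,r2:Mul2,r3:27
c11: CDB Add1=-18 | r0:Mul1,r1:Add3,r2:Mul2,r3:27
c12: CDB Mul1=81 | r0:81,r1:Add3,r2:Mul2,r3:27
c13: CDB Add2=27 | r0:81,r1:Add3,r2:Mul2,r3:27
c14: - | r0:81,r1:Add3,r2:Mul2,r3:27
c15: CDB Add3=108 | r0:81,r1:108,r2:Mul2,r3:27
c16: - | r0:81,r1:108,r2:Mul2,r3:27

STATUS = VALUE 27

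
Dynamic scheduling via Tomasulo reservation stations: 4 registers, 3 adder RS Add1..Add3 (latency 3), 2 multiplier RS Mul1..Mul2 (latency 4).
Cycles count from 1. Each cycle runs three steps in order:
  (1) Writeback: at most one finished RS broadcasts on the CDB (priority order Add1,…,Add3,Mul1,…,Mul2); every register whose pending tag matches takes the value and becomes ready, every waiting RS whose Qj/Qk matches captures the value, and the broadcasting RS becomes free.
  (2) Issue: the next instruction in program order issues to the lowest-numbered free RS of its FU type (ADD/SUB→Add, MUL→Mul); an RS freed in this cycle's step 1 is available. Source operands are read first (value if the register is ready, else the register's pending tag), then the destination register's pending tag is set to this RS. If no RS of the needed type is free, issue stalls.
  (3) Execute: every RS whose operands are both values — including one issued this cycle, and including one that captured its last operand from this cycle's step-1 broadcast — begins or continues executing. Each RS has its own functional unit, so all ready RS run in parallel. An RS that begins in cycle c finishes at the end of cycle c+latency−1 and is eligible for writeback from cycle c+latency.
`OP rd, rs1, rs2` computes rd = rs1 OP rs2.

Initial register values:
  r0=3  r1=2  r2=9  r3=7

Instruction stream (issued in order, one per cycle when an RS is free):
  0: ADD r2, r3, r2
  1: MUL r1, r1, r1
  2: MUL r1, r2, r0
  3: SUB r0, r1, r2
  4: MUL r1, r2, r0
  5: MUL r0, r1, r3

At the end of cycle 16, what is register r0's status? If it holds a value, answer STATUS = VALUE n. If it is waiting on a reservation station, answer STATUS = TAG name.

c1: issue ADD r2<-Add1 | r0:3,r1:2,r2:Add1,r3:7
c2: issue MUL r1<-Mul1 | r0:3,r1:Mul1,r2:Add1,r3:7
c3: issue MUL r1<-Mul2 | r0:3,r1:Mul2,r2:Add1,r3:7
c4: CDB Add1=16; issue SUB r0<-Add1 | r0:Add1,r1:Mul2,r2:16,r3:7
c5: stall | r0:Add1,r1:Mul2,r2:16,r3:7
c6: CDB Mul1=4; issue MUL r1<-Mul1 | r0:Add1,r1:Mul1,r2:16,r3:7
c7: stall | r0:Add1,r1:Mul1,r2:16,r3:7
c8: CDB Mul2=48; issue MUL r0<-Mul2 | r0:Mul2,r1:Mul1,r2:16,r3:7
c9: - | r0:Mul2,r1:Mul1,r2:16,r3:7
c10: - | r0:Mul2,r1:Mul1,r2:16,r3:7
c11: CDB Add1=32 | r0:Mul2,r1:Mul1,r2:16,r3:7
c12: - | r0:Mul2,r1:Mul1,r2:16,r3:7
c13: - | r0:Mul2,r1:Mul1,r2:16,r3:7
c14: - | r0:Mul2,r1:Mul1,r2:16,r3:7
c15: CDB Mul1=512 | r0:Mul2,r1:512,r2:16,r3:7
c16: - | r0:Mul2,r1:512,r2:16,r3:7

STATUS = TAG Mul2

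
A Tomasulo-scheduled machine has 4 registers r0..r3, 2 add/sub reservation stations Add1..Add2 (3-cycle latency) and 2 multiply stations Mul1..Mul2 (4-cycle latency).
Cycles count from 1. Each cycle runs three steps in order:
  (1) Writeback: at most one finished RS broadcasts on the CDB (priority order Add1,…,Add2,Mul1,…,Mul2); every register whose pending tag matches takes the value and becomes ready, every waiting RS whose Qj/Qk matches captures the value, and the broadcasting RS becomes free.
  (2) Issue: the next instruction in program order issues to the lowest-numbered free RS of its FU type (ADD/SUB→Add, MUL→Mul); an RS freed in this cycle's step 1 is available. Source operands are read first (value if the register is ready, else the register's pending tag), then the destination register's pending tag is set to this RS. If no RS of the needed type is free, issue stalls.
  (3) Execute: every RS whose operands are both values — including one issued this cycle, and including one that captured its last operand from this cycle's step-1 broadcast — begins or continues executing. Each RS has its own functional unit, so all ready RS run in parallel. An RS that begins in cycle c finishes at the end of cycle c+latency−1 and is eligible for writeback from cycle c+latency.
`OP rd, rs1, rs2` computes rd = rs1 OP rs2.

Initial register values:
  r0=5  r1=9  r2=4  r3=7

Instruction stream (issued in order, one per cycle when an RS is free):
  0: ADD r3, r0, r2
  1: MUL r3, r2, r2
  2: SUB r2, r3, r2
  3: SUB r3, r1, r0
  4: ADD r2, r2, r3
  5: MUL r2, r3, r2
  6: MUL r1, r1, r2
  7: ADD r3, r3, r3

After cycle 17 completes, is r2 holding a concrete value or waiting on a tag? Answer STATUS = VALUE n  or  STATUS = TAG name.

  c1: issue ADD r3<-Add1  regs: r0:5,r1:9,r2:4,r3:Add1
  c2: issue MUL r3<-Mul1  regs: r0:5,r1:9,r2:4,r3:Mul1
  c3: issue SUB r2<-Add2  regs: r0:5,r1:9,r2:Add2,r3:Mul1
  c4: CDB Add1=9; issue SUB r3<-Add1  regs: r0:5,r1:9,r2:Add2,r3:Add1
  c5: stall  regs: r0:5,r1:9,r2:Add2,r3:Add1
  c6: CDB Mul1=16; stall  regs: r0:5,r1:9,r2:Add2,r3:Add1
  c7: CDB Add1=4; issue ADD r2<-Add1  regs: r0:5,r1:9,r2:Add1,r3:4
  c8: issue MUL r2<-Mul1  regs: r0:5,r1:9,r2:Mul1,r3:4
  c9: CDB Add2=12; issue MUL r1<-Mul2  regs: r0:5,r1:Mul2,r2:Mul1,r3:4
  c10: issue ADD r3<-Add2  regs: r0:5,r1:Mul2,r2:Mul1,r3:Add2
  c11: -  regs: r0:5,r1:Mul2,r2:Mul1,r3:Add2
  c12: CDB Add1=16  regs: r0:5,r1:Mul2,r2:Mul1,r3:Add2
  c13: CDB Add2=8  regs: r0:5,r1:Mul2,r2:Mul1,r3:8
  c14: -  regs: r0:5,r1:Mul2,r2:Mul1,r3:8
  c15: -  regs: r0:5,r1:Mul2,r2:Mul1,r3:8
  c16: CDB Mul1=64  regs: r0:5,r1:Mul2,r2:64,r3:8
  c17: -  regs: r0:5,r1:Mul2,r2:64,r3:8

STATUS = VALUE 64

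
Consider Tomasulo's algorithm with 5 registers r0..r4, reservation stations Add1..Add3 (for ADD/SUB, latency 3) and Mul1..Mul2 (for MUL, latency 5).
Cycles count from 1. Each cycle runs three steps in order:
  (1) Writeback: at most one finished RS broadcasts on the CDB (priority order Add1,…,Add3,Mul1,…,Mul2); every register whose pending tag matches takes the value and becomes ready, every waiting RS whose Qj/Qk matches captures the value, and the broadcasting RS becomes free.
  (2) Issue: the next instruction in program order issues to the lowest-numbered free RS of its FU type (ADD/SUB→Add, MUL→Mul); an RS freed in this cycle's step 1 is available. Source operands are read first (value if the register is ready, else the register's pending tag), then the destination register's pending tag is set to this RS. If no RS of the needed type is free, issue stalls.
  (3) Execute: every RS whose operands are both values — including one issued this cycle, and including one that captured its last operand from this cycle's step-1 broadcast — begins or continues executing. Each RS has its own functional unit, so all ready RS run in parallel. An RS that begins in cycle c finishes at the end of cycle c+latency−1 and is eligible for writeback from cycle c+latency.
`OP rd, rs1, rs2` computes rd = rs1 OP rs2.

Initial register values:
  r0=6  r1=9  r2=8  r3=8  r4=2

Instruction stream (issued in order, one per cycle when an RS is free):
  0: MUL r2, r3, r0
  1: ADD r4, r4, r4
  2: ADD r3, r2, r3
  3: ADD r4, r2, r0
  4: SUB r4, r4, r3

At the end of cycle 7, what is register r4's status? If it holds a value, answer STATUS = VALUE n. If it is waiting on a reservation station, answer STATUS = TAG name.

STATUS = TAG Add1

  c1: issue MUL r2<-Mul1  regs: r0:6,r1:9,r2:Mul1,r3:8,r4:2
  c2: issue ADD r4<-Add1  regs: r0:6,r1:9,r2:Mul1,r3:8,r4:Add1
  c3: issue ADD r3<-Add2  regs: r0:6,r1:9,r2:Mul1,r3:Add2,r4:Add1
  c4: issue ADD r4<-Add3  regs: r0:6,r1:9,r2:Mul1,r3:Add2,r4:Add3
  c5: CDB Add1=4; issue SUB r4<-Add1  regs: r0:6,r1:9,r2:Mul1,r3:Add2,r4:Add1
  c6: CDB Mul1=48  regs: r0:6,r1:9,r2:48,r3:Add2,r4:Add1
  c7: -  regs: r0:6,r1:9,r2:48,r3:Add2,r4:Add1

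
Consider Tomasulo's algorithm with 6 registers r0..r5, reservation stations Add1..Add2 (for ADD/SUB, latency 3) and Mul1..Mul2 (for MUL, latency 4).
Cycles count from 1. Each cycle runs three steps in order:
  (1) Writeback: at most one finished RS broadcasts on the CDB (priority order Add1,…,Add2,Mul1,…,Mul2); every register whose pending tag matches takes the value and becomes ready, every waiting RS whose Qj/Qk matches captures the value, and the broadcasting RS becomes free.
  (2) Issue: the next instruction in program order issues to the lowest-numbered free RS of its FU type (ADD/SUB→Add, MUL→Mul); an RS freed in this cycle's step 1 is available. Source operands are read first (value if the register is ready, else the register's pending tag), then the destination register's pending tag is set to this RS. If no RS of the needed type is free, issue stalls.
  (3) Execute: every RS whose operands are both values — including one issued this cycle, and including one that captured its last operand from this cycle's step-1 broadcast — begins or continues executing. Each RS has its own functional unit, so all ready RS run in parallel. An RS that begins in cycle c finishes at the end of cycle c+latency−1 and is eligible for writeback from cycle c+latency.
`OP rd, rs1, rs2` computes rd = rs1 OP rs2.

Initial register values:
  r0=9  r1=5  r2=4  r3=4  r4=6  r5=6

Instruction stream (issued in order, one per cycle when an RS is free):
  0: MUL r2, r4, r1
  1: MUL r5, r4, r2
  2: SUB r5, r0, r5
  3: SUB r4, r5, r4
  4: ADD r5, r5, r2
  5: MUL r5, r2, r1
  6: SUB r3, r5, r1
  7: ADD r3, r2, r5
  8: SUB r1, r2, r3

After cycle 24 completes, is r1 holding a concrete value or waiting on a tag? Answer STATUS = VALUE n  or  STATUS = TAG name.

STATUS = VALUE -150

c1: issue MUL r2<-Mul1 | r0:9,r1:5,r2:Mul1,r3:4,r4:6,r5:6
c2: issue MUL r5<-Mul2 | r0:9,r1:5,r2:Mul1,r3:4,r4:6,r5:Mul2
c3: issue SUB r5<-Add1 | r0:9,r1:5,r2:Mul1,r3:4,r4:6,r5:Add1
c4: issue SUB r4<-Add2 | r0:9,r1:5,r2:Mul1,r3:4,r4:Add2,r5:Add1
c5: CDB Mul1=30; stall | r0:9,r1:5,r2:30,r3:4,r4:Add2,r5:Add1
c6: stall | r0:9,r1:5,r2:30,r3:4,r4:Add2,r5:Add1
c7: stall | r0:9,r1:5,r2:30,r3:4,r4:Add2,r5:Add1
c8: stall | r0:9,r1:5,r2:30,r3:4,r4:Add2,r5:Add1
c9: CDB Mul2=180; stall | r0:9,r1:5,r2:30,r3:4,r4:Add2,r5:Add1
c10: stall | r0:9,r1:5,r2:30,r3:4,r4:Add2,r5:Add1
c11: stall | r0:9,r1:5,r2:30,r3:4,r4:Add2,r5:Add1
c12: CDB Add1=-171; issue ADD r5<-Add1 | r0:9,r1:5,r2:30,r3:4,r4:Add2,r5:Add1
c13: issue MUL r5<-Mul1 | r0:9,r1:5,r2:30,r3:4,r4:Add2,r5:Mul1
c14: stall | r0:9,r1:5,r2:30,r3:4,r4:Add2,r5:Mul1
c15: CDB Add1=-141; issue SUB r3<-Add1 | r0:9,r1:5,r2:30,r3:Add1,r4:Add2,r5:Mul1
c16: CDB Add2=-177; issue ADD r3<-Add2 | r0:9,r1:5,r2:30,r3:Add2,r4:-177,r5:Mul1
c17: CDB Mul1=150; stall | r0:9,r1:5,r2:30,r3:Add2,r4:-177,r5:150
c18: stall | r0:9,r1:5,r2:30,r3:Add2,r4:-177,r5:150
c19: stall | r0:9,r1:5,r2:30,r3:Add2,r4:-177,r5:150
c20: CDB Add1=145; issue SUB r1<-Add1 | r0:9,r1:Add1,r2:30,r3:Add2,r4:-177,r5:150
c21: CDB Add2=180 | r0:9,r1:Add1,r2:30,r3:180,r4:-177,r5:150
c22: - | r0:9,r1:Add1,r2:30,r3:180,r4:-177,r5:150
c23: - | r0:9,r1:Add1,r2:30,r3:180,r4:-177,r5:150
c24: CDB Add1=-150 | r0:9,r1:-150,r2:30,r3:180,r4:-177,r5:150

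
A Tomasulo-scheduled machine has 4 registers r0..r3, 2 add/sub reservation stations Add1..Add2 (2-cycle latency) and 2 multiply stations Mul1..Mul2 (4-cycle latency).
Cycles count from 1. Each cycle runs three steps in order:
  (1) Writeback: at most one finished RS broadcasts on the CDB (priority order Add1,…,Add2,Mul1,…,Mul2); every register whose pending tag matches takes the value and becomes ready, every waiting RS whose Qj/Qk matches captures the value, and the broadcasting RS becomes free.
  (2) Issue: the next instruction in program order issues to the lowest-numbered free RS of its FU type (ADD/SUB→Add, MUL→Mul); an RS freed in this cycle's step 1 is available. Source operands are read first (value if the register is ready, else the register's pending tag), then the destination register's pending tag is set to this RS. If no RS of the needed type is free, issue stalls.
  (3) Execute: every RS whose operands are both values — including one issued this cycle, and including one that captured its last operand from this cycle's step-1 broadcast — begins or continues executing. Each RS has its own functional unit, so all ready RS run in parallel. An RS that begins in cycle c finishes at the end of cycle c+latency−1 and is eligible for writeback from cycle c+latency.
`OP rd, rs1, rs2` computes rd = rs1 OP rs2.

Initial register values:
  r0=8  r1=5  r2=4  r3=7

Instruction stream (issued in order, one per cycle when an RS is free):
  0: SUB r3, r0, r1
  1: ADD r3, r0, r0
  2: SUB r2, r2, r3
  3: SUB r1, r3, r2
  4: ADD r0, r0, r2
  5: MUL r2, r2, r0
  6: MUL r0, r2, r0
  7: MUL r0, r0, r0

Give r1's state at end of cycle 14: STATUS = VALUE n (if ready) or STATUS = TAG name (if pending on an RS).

cycle 1: issue SUB r3<-Add1 // r0:8,r1:5,r2:4,r3:Add1
cycle 2: issue ADD r3<-Add2 // r0:8,r1:5,r2:4,r3:Add2
cycle 3: CDB Add1=3; issue SUB r2<-Add1 // r0:8,r1:5,r2:Add1,r3:Add2
cycle 4: CDB Add2=16; issue SUB r1<-Add2 // r0:8,r1:Add2,r2:Add1,r3:16
cycle 5: stall // r0:8,r1:Add2,r2:Add1,r3:16
cycle 6: CDB Add1=-12; issue ADD r0<-Add1 // r0:Add1,r1:Add2,r2:-12,r3:16
cycle 7: issue MUL r2<-Mul1 // r0:Add1,r1:Add2,r2:Mul1,r3:16
cycle 8: CDB Add1=-4; issue MUL r0<-Mul2 // r0:Mul2,r1:Add2,r2:Mul1,r3:16
cycle 9: CDB Add2=28; stall // r0:Mul2,r1:28,r2:Mul1,r3:16
cycle 10: stall // r0:Mul2,r1:28,r2:Mul1,r3:16
cycle 11: stall // r0:Mul2,r1:28,r2:Mul1,r3:16
cycle 12: CDB Mul1=48; issue MUL r0<-Mul1 // r0:Mul1,r1:28,r2:48,r3:16
cycle 13: - // r0:Mul1,r1:28,r2:48,r3:16
cycle 14: - // r0:Mul1,r1:28,r2:48,r3:16

STATUS = VALUE 28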